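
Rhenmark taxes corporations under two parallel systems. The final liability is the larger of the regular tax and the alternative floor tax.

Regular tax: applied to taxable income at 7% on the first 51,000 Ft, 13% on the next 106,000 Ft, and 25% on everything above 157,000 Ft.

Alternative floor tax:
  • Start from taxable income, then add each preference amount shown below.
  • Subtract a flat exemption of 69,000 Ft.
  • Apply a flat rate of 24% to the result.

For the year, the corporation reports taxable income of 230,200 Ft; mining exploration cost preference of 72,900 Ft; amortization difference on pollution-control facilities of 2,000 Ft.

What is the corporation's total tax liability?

Regular tax:
  51,000 Ft × 7% = 3,570 Ft
  106,000 Ft × 13% = 13,780 Ft
  73,200 Ft × 25% = 18,300 Ft
  → 35,650 Ft

Alternative floor tax:
  Adjusted income: 230,200 Ft + 72,900 Ft + 2,000 Ft = 305,100 Ft
  Less exemption 69,000 Ft → base 236,100 Ft
  236,100 Ft × 24% = 56,664 Ft

56,664 Ft > 35,650 Ft, so the alternative floor tax is the binding amount.

56,664 Ft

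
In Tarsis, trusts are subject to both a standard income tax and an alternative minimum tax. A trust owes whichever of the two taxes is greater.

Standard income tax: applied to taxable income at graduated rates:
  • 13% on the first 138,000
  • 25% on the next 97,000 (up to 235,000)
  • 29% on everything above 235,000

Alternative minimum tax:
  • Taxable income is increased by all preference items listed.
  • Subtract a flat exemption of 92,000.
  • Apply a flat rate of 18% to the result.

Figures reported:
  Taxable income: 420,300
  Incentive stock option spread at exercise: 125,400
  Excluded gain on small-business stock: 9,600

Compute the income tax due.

95,927

Alternative minimum tax:
  Adjusted income: 420,300 + 125,400 + 9,600 = 555,300
  Less exemption 92,000 → base 463,300
  463,300 × 18% = 83,394

Standard income tax:
  138,000 × 13% = 17,940
  97,000 × 25% = 24,250
  185,300 × 29% = 53,737
  → 95,927

95,927 > 83,394, so the standard income tax governs.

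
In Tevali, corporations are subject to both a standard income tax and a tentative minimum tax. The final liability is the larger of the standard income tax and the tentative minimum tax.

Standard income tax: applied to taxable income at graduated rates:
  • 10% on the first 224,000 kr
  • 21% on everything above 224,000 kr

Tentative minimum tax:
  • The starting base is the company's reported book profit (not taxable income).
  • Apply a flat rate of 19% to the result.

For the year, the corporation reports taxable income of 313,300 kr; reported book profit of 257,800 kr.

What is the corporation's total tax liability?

48,982 kr

Tentative minimum tax:
  Base (reported book profit): 257,800 kr
  257,800 kr × 19% = 48,982 kr

Standard income tax:
  224,000 kr × 10% = 22,400 kr
  89,300 kr × 21% = 18,753 kr
  → 41,153 kr

48,982 kr > 41,153 kr, so the tentative minimum tax is the binding amount.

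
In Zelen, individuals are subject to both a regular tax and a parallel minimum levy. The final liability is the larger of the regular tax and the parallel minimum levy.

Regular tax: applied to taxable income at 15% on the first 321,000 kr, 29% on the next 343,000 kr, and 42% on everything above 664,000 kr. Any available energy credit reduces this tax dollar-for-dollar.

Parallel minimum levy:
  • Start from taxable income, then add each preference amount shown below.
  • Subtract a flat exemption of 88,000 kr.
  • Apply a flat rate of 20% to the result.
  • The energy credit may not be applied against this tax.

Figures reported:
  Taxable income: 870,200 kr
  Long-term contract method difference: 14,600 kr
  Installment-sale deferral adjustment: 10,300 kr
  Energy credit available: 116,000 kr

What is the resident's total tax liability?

Parallel minimum levy:
  Adjusted income: 870,200 kr + 14,600 kr + 10,300 kr = 895,100 kr
  Less exemption 88,000 kr → base 807,100 kr
  807,100 kr × 20% = 161,420 kr

Regular tax:
  321,000 kr × 15% = 48,150 kr
  343,000 kr × 29% = 99,470 kr
  206,200 kr × 42% = 86,604 kr
  → 234,224 kr
  Less energy credit 116,000 kr → 118,224 kr

161,420 kr > 118,224 kr, so the parallel minimum levy is the binding amount.

161,420 kr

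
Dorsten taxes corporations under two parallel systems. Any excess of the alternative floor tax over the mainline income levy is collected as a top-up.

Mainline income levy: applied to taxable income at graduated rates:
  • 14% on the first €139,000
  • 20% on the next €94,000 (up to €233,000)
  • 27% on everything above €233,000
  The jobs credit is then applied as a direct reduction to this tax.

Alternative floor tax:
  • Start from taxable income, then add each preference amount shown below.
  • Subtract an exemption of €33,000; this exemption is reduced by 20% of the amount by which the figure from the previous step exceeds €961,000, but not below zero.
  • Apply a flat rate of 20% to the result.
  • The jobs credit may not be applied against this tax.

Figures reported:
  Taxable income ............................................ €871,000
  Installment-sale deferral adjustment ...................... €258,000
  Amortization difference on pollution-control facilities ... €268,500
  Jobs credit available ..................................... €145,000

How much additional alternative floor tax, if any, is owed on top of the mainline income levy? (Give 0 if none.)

€213,980

Alternative floor tax:
  Adjusted income: €871,000 + €258,000 + €268,500 = €1,397,500
  Exemption: 20% × (€1,397,500 − €961,000) = €87,300 ≥ €33,000, so the exemption is fully phased out
  Base: €1,397,500 − €0 = €1,397,500
  €1,397,500 × 20% = €279,500

Mainline income levy:
  €139,000 × 14% = €19,460
  €94,000 × 20% = €18,800
  €638,000 × 27% = €172,260
  → €210,520
  Less jobs credit €145,000 → €65,520

Excess of alternative floor tax over mainline income levy: €279,500 − €65,520 = €213,980.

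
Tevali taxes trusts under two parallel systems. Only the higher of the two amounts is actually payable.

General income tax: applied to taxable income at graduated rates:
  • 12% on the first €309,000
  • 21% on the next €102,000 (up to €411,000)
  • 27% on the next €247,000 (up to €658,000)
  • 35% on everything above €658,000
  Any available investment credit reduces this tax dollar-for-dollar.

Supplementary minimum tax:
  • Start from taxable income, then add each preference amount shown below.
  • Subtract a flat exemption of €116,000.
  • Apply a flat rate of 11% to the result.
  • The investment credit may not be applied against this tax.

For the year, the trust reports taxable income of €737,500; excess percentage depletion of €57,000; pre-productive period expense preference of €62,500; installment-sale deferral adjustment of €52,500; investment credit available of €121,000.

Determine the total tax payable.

General income tax:
  €309,000 × 12% = €37,080
  €102,000 × 21% = €21,420
  €247,000 × 27% = €66,690
  €79,500 × 35% = €27,825
  → €153,015
  Less investment credit €121,000 → €32,015

Supplementary minimum tax:
  Adjusted income: €737,500 + €57,000 + €62,500 + €52,500 = €909,500
  Less exemption €116,000 → base €793,500
  €793,500 × 11% = €87,285

€87,285 > €32,015, so the supplementary minimum tax is the binding amount.

€87,285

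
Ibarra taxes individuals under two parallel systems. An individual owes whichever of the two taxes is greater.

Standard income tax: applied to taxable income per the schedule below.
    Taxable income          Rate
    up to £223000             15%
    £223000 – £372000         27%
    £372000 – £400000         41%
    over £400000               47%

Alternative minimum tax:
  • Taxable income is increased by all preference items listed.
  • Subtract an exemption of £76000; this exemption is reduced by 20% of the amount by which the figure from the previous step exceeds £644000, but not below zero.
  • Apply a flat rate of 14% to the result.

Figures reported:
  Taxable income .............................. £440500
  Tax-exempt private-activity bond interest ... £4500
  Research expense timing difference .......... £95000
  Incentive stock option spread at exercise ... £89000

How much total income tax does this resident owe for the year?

Standard income tax:
  £223000 × 15% = £33450
  £149000 × 27% = £40230
  £28000 × 41% = £11480
  £40500 × 47% = £19035
  → £104195

Alternative minimum tax:
  Adjusted income: £440500 + £4500 + £95000 + £89000 = £629000
  Exemption: £629000 ≤ £644000, so full £76000 applies
  Base: £629000 − £76000 = £553000
  £553000 × 14% = £77420

£104195 > £77420, so the standard income tax governs.

£104195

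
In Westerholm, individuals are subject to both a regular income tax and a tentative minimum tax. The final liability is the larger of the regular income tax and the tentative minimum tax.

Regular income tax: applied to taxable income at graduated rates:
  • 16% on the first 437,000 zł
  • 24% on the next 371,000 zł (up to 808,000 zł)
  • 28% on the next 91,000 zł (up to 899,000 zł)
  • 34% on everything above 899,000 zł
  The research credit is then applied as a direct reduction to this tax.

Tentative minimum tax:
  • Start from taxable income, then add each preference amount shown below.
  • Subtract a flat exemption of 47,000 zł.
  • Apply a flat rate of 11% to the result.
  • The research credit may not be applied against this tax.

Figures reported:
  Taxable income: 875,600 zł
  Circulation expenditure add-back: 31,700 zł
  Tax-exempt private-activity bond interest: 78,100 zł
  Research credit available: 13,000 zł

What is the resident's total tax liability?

164,888 zł

Tentative minimum tax:
  Adjusted income: 875,600 zł + 31,700 zł + 78,100 zł = 985,400 zł
  Less exemption 47,000 zł → base 938,400 zł
  938,400 zł × 11% = 103,224 zł

Regular income tax:
  437,000 zł × 16% = 69,920 zł
  371,000 zł × 24% = 89,040 zł
  67,600 zł × 28% = 18,928 zł
  → 177,888 zł
  Less research credit 13,000 zł → 164,888 zł

164,888 zł > 103,224 zł, so the regular income tax governs.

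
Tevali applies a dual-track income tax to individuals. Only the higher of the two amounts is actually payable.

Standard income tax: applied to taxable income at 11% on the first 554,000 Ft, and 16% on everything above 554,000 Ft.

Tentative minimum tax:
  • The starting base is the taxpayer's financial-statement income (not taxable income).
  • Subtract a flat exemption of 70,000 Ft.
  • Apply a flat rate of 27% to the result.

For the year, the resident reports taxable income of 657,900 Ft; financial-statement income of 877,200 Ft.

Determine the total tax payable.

Standard income tax:
  554,000 Ft × 11% = 60,940 Ft
  103,900 Ft × 16% = 16,624 Ft
  → 77,564 Ft

Tentative minimum tax:
  Base (financial-statement income): 877,200 Ft
  Less exemption 70,000 Ft → base 807,200 Ft
  807,200 Ft × 27% = 217,944 Ft

217,944 Ft > 77,564 Ft, so the tentative minimum tax is the binding amount.

217,944 Ft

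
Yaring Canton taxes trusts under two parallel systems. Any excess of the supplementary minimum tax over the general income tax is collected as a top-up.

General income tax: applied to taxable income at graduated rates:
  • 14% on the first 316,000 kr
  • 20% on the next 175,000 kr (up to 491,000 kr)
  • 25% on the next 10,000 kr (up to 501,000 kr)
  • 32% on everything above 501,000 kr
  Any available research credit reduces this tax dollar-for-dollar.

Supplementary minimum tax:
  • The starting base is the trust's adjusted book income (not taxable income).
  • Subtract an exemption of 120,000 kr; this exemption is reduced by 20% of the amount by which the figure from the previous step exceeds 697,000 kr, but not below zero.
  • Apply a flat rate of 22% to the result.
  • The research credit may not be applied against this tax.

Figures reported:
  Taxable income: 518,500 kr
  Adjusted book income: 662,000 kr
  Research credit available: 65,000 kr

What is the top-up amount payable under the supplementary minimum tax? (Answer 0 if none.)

96,900 kr

Supplementary minimum tax:
  Base (adjusted book income): 662,000 kr
  Exemption: 662,000 kr ≤ 697,000 kr, so full 120,000 kr applies
  Base: 662,000 kr − 120,000 kr = 542,000 kr
  542,000 kr × 22% = 119,240 kr

General income tax:
  316,000 kr × 14% = 44,240 kr
  175,000 kr × 20% = 35,000 kr
  10,000 kr × 25% = 2,500 kr
  17,500 kr × 32% = 5,600 kr
  → 87,340 kr
  Less research credit 65,000 kr → 22,340 kr

Excess of supplementary minimum tax over general income tax: 119,240 kr − 22,340 kr = 96,900 kr.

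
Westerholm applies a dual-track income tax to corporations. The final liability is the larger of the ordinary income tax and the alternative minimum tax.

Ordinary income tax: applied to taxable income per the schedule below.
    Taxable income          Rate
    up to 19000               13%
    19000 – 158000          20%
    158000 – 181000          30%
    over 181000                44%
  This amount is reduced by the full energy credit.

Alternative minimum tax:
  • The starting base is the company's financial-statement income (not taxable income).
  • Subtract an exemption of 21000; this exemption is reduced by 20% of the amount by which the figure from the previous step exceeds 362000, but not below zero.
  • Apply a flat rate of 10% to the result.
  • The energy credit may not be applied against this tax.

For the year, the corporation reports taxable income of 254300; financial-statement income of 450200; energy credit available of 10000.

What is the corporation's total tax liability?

Ordinary income tax:
  19000 × 13% = 2470
  139000 × 20% = 27800
  23000 × 30% = 6900
  73300 × 44% = 32252
  → 69422
  Less energy credit 10000 → 59422

Alternative minimum tax:
  Base (financial-statement income): 450200
  Exemption: 21000 − 20% × (450200 − 362000) = 21000 − 17640 = 3360
  Base: 450200 − 3360 = 446840
  446840 × 10% = 44684

59422 > 44684, so the ordinary income tax governs.

59422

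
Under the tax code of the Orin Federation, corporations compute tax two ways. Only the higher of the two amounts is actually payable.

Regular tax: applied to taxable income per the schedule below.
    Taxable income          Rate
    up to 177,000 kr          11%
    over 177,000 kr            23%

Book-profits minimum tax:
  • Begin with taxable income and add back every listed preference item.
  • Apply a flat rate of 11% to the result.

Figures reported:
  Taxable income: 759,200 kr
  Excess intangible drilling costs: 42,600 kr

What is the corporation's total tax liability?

Regular tax:
  177,000 kr × 11% = 19,470 kr
  582,200 kr × 23% = 133,906 kr
  → 153,376 kr

Book-profits minimum tax:
  Adjusted income: 759,200 kr + 42,600 kr = 801,800 kr
  801,800 kr × 11% = 88,198 kr

153,376 kr > 88,198 kr, so the regular tax governs.

153,376 kr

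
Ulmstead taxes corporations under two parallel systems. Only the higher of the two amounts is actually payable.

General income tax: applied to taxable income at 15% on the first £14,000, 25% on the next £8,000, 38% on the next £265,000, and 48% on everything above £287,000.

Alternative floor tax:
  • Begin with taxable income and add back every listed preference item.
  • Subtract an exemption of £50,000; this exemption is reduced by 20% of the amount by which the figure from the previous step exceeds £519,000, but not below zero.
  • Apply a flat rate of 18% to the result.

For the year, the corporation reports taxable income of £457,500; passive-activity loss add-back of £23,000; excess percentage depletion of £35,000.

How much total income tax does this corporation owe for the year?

Alternative floor tax:
  Adjusted income: £457,500 + £23,000 + £35,000 = £515,500
  Exemption: £515,500 ≤ £519,000, so full £50,000 applies
  Base: £515,500 − £50,000 = £465,500
  £465,500 × 18% = £83,790

General income tax:
  £14,000 × 15% = £2,100
  £8,000 × 25% = £2,000
  £265,000 × 38% = £100,700
  £170,500 × 48% = £81,840
  → £186,640

£186,640 > £83,790, so the general income tax governs.

£186,640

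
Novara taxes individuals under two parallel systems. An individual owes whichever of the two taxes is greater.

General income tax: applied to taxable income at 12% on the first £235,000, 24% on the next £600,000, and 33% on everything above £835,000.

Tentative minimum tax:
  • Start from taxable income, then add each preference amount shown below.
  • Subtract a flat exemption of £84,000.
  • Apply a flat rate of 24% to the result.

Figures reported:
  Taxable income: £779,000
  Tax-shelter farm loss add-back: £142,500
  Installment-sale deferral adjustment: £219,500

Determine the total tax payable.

£253,680

Tentative minimum tax:
  Adjusted income: £779,000 + £142,500 + £219,500 = £1,141,000
  Less exemption £84,000 → base £1,057,000
  £1,057,000 × 24% = £253,680

General income tax:
  £235,000 × 12% = £28,200
  £544,000 × 24% = £130,560
  → £158,760

£253,680 > £158,760, so the tentative minimum tax is the binding amount.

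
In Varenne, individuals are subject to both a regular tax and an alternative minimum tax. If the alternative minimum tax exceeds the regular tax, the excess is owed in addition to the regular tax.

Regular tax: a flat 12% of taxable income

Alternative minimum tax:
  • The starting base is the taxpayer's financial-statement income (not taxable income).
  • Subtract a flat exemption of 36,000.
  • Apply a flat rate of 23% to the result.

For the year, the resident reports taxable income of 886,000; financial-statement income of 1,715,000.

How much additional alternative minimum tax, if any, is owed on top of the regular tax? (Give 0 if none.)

279,850

Regular tax:
  886,000 × 12% = 106,320

Alternative minimum tax:
  Base (financial-statement income): 1,715,000
  Less exemption 36,000 → base 1,679,000
  1,679,000 × 23% = 386,170

Excess of alternative minimum tax over regular tax: 386,170 − 106,320 = 279,850.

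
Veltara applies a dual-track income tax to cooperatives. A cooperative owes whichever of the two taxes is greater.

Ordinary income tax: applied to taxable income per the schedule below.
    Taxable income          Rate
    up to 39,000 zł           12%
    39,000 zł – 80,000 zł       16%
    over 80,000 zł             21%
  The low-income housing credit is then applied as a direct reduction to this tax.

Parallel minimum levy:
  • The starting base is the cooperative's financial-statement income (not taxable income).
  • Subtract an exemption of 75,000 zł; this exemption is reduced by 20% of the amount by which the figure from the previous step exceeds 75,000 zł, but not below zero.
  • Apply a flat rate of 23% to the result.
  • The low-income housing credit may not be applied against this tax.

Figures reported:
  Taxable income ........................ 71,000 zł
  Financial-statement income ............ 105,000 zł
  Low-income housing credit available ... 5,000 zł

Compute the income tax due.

Ordinary income tax:
  39,000 zł × 12% = 4,680 zł
  32,000 zł × 16% = 5,120 zł
  → 9,800 zł
  Less low-income housing credit 5,000 zł → 4,800 zł

Parallel minimum levy:
  Base (financial-statement income): 105,000 zł
  Exemption: 75,000 zł − 20% × (105,000 zł − 75,000 zł) = 75,000 zł − 6,000 zł = 69,000 zł
  Base: 105,000 zł − 69,000 zł = 36,000 zł
  36,000 zł × 23% = 8,280 zł

8,280 zł > 4,800 zł, so the parallel minimum levy is the binding amount.

8,280 zł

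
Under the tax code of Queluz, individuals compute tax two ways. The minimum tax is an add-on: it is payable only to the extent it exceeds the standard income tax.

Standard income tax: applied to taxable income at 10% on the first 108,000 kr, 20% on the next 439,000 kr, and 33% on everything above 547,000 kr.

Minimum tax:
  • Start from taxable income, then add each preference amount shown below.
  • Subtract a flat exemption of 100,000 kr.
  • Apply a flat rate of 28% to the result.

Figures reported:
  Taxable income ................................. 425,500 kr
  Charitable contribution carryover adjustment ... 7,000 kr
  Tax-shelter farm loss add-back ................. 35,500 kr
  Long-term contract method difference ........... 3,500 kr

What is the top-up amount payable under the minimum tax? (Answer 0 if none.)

Standard income tax:
  108,000 kr × 10% = 10,800 kr
  317,500 kr × 20% = 63,500 kr
  → 74,300 kr

Minimum tax:
  Adjusted income: 425,500 kr + 7,000 kr + 35,500 kr + 3,500 kr = 471,500 kr
  Less exemption 100,000 kr → base 371,500 kr
  371,500 kr × 28% = 104,020 kr

Excess of minimum tax over standard income tax: 104,020 kr − 74,300 kr = 29,720 kr.

29,720 kr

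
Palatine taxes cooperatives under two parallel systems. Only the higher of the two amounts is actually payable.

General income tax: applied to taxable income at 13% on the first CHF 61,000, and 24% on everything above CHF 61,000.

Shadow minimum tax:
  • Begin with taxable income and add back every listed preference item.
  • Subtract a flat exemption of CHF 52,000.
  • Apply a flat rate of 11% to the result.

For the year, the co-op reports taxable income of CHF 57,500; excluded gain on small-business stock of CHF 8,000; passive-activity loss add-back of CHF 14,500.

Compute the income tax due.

CHF 7,475

Shadow minimum tax:
  Adjusted income: CHF 57,500 + CHF 8,000 + CHF 14,500 = CHF 80,000
  Less exemption CHF 52,000 → base CHF 28,000
  CHF 28,000 × 11% = CHF 3,080

General income tax:
  CHF 57,500 × 13% = CHF 7,475

CHF 7,475 > CHF 3,080, so the general income tax governs.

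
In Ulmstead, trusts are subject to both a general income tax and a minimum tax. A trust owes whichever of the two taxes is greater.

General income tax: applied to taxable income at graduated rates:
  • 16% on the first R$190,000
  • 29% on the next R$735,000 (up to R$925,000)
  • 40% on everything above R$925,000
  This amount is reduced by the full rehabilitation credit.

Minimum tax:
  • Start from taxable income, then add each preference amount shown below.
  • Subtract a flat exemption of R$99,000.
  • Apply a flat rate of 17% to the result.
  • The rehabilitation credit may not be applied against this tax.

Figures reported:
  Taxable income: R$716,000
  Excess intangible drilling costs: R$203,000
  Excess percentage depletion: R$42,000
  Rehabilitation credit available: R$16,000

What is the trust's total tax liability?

R$166,940

Minimum tax:
  Adjusted income: R$716,000 + R$203,000 + R$42,000 = R$961,000
  Less exemption R$99,000 → base R$862,000
  R$862,000 × 17% = R$146,540

General income tax:
  R$190,000 × 16% = R$30,400
  R$526,000 × 29% = R$152,540
  → R$182,940
  Less rehabilitation credit R$16,000 → R$166,940

R$166,940 > R$146,540, so the general income tax governs.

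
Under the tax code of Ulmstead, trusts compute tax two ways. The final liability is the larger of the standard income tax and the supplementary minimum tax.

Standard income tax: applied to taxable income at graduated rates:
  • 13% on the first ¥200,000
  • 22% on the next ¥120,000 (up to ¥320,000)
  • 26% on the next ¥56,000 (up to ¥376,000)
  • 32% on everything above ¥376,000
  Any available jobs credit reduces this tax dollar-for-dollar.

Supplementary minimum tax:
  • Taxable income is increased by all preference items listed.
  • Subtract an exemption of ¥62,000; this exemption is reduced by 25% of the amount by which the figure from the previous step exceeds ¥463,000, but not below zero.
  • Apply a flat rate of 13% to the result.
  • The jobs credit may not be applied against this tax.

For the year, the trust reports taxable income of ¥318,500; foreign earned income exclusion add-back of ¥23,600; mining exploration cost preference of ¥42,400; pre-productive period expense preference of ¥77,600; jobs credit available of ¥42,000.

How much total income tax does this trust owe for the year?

Supplementary minimum tax:
  Adjusted income: ¥318,500 + ¥23,600 + ¥42,400 + ¥77,600 = ¥462,100
  Exemption: ¥462,100 ≤ ¥463,000, so full ¥62,000 applies
  Base: ¥462,100 − ¥62,000 = ¥400,100
  ¥400,100 × 13% = ¥52,013

Standard income tax:
  ¥200,000 × 13% = ¥26,000
  ¥118,500 × 22% = ¥26,070
  → ¥52,070
  Less jobs credit ¥42,000 → ¥10,070

¥52,013 > ¥10,070, so the supplementary minimum tax is the binding amount.

¥52,013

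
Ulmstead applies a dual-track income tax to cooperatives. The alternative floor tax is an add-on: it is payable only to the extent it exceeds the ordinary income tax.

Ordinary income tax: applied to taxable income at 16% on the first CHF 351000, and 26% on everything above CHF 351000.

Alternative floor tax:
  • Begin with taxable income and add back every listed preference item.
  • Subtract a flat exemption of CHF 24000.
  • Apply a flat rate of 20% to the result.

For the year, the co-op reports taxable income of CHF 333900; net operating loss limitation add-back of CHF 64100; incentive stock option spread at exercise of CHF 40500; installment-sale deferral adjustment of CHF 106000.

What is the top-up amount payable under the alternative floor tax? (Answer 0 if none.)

CHF 50676

Ordinary income tax:
  CHF 333900 × 16% = CHF 53424

Alternative floor tax:
  Adjusted income: CHF 333900 + CHF 64100 + CHF 40500 + CHF 106000 = CHF 544500
  Less exemption CHF 24000 → base CHF 520500
  CHF 520500 × 20% = CHF 104100

Excess of alternative floor tax over ordinary income tax: CHF 104100 − CHF 53424 = CHF 50676.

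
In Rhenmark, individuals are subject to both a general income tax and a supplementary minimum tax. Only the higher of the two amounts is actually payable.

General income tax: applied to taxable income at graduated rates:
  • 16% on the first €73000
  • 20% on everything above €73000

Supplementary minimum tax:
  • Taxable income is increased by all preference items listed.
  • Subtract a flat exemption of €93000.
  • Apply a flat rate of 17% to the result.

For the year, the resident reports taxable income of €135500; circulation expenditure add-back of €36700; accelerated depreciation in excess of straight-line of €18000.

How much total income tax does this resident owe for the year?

Supplementary minimum tax:
  Adjusted income: €135500 + €36700 + €18000 = €190200
  Less exemption €93000 → base €97200
  €97200 × 17% = €16524

General income tax:
  €73000 × 16% = €11680
  €62500 × 20% = €12500
  → €24180

€24180 > €16524, so the general income tax governs.

€24180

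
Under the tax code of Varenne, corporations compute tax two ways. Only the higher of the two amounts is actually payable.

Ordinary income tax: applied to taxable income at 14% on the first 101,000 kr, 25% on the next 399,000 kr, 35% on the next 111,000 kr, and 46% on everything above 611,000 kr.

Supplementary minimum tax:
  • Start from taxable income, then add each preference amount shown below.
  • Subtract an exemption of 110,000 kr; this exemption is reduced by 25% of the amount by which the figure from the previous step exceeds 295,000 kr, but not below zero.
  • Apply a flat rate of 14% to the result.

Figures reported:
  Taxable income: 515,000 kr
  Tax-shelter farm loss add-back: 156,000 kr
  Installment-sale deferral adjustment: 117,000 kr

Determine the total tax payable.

Ordinary income tax:
  101,000 kr × 14% = 14,140 kr
  399,000 kr × 25% = 99,750 kr
  15,000 kr × 35% = 5,250 kr
  → 119,140 kr

Supplementary minimum tax:
  Adjusted income: 515,000 kr + 156,000 kr + 117,000 kr = 788,000 kr
  Exemption: 25% × (788,000 kr − 295,000 kr) = 123,250 kr ≥ 110,000 kr, so the exemption is fully phased out
  Base: 788,000 kr − 0 kr = 788,000 kr
  788,000 kr × 14% = 110,320 kr

119,140 kr > 110,320 kr, so the ordinary income tax governs.

119,140 kr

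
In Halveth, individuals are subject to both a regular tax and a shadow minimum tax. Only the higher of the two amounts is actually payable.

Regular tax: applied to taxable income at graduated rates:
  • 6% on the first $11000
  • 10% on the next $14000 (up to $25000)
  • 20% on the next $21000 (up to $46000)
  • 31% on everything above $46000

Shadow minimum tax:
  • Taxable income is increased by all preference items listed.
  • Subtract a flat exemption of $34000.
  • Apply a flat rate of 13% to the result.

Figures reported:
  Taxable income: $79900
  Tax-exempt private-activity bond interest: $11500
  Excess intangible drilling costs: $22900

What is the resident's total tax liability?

Shadow minimum tax:
  Adjusted income: $79900 + $11500 + $22900 = $114300
  Less exemption $34000 → base $80300
  $80300 × 13% = $10439

Regular tax:
  $11000 × 6% = $660
  $14000 × 10% = $1400
  $21000 × 20% = $4200
  $33900 × 31% = $10509
  → $16769

$16769 > $10439, so the regular tax governs.

$16769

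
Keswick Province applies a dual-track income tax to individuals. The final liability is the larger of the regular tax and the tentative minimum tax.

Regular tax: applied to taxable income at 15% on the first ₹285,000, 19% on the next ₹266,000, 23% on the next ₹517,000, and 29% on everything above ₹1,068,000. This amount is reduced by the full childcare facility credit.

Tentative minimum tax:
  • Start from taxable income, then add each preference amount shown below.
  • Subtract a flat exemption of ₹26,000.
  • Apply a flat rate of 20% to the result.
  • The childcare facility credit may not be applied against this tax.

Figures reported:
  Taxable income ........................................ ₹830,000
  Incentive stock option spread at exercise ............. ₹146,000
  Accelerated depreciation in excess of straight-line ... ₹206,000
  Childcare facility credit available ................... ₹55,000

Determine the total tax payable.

Regular tax:
  ₹285,000 × 15% = ₹42,750
  ₹266,000 × 19% = ₹50,540
  ₹279,000 × 23% = ₹64,170
  → ₹157,460
  Less childcare facility credit ₹55,000 → ₹102,460

Tentative minimum tax:
  Adjusted income: ₹830,000 + ₹146,000 + ₹206,000 = ₹1,182,000
  Less exemption ₹26,000 → base ₹1,156,000
  ₹1,156,000 × 20% = ₹231,200

₹231,200 > ₹102,460, so the tentative minimum tax is the binding amount.

₹231,200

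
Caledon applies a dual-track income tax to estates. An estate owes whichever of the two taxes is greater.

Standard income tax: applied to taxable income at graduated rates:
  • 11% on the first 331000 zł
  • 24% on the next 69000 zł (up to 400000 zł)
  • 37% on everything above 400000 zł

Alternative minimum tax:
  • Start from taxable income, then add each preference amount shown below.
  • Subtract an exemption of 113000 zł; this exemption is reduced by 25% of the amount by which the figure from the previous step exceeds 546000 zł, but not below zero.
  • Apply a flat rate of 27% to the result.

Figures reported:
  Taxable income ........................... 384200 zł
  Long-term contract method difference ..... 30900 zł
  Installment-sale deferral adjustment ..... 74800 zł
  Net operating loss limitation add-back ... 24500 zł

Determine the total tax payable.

108378 zł

Alternative minimum tax:
  Adjusted income: 384200 zł + 30900 zł + 74800 zł + 24500 zł = 514400 zł
  Exemption: 514400 zł ≤ 546000 zł, so full 113000 zł applies
  Base: 514400 zł − 113000 zł = 401400 zł
  401400 zł × 27% = 108378 zł

Standard income tax:
  331000 zł × 11% = 36410 zł
  53200 zł × 24% = 12768 zł
  → 49178 zł

108378 zł > 49178 zł, so the alternative minimum tax is the binding amount.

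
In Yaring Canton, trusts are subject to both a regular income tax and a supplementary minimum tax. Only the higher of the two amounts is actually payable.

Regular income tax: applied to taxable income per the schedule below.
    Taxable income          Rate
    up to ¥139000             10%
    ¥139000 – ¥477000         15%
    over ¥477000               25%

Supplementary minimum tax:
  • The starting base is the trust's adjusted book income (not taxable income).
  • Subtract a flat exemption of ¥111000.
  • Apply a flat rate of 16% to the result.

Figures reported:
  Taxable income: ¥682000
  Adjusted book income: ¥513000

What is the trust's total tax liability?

¥115850

Supplementary minimum tax:
  Base (adjusted book income): ¥513000
  Less exemption ¥111000 → base ¥402000
  ¥402000 × 16% = ¥64320

Regular income tax:
  ¥139000 × 10% = ¥13900
  ¥338000 × 15% = ¥50700
  ¥205000 × 25% = ¥51250
  → ¥115850

¥115850 > ¥64320, so the regular income tax governs.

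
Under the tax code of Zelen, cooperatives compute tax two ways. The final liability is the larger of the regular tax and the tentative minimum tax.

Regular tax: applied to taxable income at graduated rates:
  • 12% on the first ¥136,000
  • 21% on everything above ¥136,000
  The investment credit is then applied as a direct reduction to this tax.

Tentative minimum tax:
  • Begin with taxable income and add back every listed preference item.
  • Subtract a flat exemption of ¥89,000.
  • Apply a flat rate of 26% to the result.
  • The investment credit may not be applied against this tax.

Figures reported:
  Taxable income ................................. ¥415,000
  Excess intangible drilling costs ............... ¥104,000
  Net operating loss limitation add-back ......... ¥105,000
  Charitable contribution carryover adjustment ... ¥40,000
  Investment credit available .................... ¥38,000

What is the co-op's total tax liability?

¥149,500

Tentative minimum tax:
  Adjusted income: ¥415,000 + ¥104,000 + ¥105,000 + ¥40,000 = ¥664,000
  Less exemption ¥89,000 → base ¥575,000
  ¥575,000 × 26% = ¥149,500

Regular tax:
  ¥136,000 × 12% = ¥16,320
  ¥279,000 × 21% = ¥58,590
  → ¥74,910
  Less investment credit ¥38,000 → ¥36,910

¥149,500 > ¥36,910, so the tentative minimum tax is the binding amount.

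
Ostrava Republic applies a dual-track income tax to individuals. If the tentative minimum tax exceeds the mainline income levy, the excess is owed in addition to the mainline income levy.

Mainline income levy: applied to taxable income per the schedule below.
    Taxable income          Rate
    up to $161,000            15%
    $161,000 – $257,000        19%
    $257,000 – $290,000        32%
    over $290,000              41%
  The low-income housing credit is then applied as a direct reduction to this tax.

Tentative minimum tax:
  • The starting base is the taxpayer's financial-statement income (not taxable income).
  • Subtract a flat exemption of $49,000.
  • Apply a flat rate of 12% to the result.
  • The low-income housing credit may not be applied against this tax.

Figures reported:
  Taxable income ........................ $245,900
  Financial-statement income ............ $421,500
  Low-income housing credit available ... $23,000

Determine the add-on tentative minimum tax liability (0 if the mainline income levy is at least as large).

$27,419

Mainline income levy:
  $161,000 × 15% = $24,150
  $84,900 × 19% = $16,131
  → $40,281
  Less low-income housing credit $23,000 → $17,281

Tentative minimum tax:
  Base (financial-statement income): $421,500
  Less exemption $49,000 → base $372,500
  $372,500 × 12% = $44,700

Excess of tentative minimum tax over mainline income levy: $44,700 − $17,281 = $27,419.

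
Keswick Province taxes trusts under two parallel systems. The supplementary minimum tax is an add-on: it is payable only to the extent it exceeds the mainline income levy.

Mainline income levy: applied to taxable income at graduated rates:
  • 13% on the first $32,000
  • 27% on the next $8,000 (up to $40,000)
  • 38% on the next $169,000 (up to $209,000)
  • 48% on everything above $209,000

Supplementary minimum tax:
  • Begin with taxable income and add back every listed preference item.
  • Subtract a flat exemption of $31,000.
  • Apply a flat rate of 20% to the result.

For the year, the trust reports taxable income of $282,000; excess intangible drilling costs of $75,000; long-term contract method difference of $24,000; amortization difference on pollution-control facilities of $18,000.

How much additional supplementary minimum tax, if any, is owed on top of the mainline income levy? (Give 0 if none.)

$0

Supplementary minimum tax:
  Adjusted income: $282,000 + $75,000 + $24,000 + $18,000 = $399,000
  Less exemption $31,000 → base $368,000
  $368,000 × 20% = $73,600

Mainline income levy:
  $32,000 × 13% = $4,160
  $8,000 × 27% = $2,160
  $169,000 × 38% = $64,220
  $73,000 × 48% = $35,040
  → $105,580

$73,600 ≤ $105,580, so no add-on is due.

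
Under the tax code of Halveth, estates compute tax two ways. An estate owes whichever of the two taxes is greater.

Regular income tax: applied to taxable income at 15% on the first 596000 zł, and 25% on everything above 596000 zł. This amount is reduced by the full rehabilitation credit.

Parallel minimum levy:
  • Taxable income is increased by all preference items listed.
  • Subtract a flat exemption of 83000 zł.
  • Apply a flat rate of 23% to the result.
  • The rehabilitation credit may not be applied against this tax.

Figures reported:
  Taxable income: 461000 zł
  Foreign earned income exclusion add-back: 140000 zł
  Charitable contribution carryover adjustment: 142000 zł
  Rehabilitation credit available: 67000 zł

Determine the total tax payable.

Regular income tax:
  461000 zł × 15% = 69150 zł
  Less rehabilitation credit 67000 zł → 2150 zł

Parallel minimum levy:
  Adjusted income: 461000 zł + 140000 zł + 142000 zł = 743000 zł
  Less exemption 83000 zł → base 660000 zł
  660000 zł × 23% = 151800 zł

151800 zł > 2150 zł, so the parallel minimum levy is the binding amount.

151800 zł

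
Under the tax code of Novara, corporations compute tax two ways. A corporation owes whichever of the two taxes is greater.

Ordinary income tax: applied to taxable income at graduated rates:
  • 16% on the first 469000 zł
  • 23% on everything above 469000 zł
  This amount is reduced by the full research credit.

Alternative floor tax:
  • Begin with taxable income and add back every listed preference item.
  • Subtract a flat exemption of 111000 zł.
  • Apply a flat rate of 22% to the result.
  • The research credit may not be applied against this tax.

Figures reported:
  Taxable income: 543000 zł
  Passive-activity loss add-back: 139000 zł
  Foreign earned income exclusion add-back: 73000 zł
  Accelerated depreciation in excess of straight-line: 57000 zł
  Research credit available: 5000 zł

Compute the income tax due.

Alternative floor tax:
  Adjusted income: 543000 zł + 139000 zł + 73000 zł + 57000 zł = 812000 zł
  Less exemption 111000 zł → base 701000 zł
  701000 zł × 22% = 154220 zł

Ordinary income tax:
  469000 zł × 16% = 75040 zł
  74000 zł × 23% = 17020 zł
  → 92060 zł
  Less research credit 5000 zł → 87060 zł

154220 zł > 87060 zł, so the alternative floor tax is the binding amount.

154220 zł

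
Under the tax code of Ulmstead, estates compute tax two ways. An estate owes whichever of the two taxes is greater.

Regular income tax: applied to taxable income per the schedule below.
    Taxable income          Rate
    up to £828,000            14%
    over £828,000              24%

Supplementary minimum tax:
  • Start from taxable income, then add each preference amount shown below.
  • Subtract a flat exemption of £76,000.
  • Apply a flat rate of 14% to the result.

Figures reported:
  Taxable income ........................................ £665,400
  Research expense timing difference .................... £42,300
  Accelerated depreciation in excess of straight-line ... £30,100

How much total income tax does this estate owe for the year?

Supplementary minimum tax:
  Adjusted income: £665,400 + £42,300 + £30,100 = £737,800
  Less exemption £76,000 → base £661,800
  £661,800 × 14% = £92,652

Regular income tax:
  £665,400 × 14% = £93,156

£93,156 > £92,652, so the regular income tax governs.

£93,156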